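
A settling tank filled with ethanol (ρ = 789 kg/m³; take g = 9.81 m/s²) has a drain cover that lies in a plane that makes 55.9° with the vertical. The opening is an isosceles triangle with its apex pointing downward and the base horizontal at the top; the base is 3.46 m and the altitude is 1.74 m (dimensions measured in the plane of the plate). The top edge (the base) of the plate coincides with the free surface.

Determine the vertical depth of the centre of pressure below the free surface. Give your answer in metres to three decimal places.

h_p = 0.488 m

γ = ρg = 789 × 9.81 / 1000 = 7.74009 kN/m³.
The plate makes 55.9° with the vertical, i.e. θ = 90° − 55.9° = 34.1° to the horizontal. Measuring y along the incline from the free-surface line, vertical depth h = y·sinθ with sinθ = 0.560639.
With the apex down, the centroid sits h/3 = 1.74/3 = 0.58 m below the base (the top edge), so y_c = 0.58 m and h_c = 0.58 × 0.560639 = 0.325171 m.
A = ½ × 3.46 × 1.74 = 3.0102 m².
Resultant F = γ·h_c·A = 7.74009 × 0.325171 × 3.0102 = 7.57623 kN.
I_c = b·h³/36 = 3.46 × 1.74³/36 = 0.506316 m⁴.
Centre of pressure: y_p = y_c + I_c/(y_c·A) = 0.58 + 0.506316/(0.58 × 3.0102) = 0.58 + 0.29 = 0.87 m along the plane.
Vertically, h_p = y_p·sinθ = 0.87 × 0.560639 = 0.487756 m.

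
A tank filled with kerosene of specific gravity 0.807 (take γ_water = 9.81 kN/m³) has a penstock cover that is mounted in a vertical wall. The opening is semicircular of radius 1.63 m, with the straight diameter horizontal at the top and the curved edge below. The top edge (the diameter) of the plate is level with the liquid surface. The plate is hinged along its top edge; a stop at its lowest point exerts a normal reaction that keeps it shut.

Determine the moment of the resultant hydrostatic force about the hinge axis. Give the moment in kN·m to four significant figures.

γ = 0.807 × 9.81 = 7.91667 kN/m³.
The centroid of a semicircle lies 4r/(3π) = 0.691793 m from the diameter, here below the top edge, so the centroid depth is h_c = 0.691793 m.
A = πr²/2 = π × 1.63²/2 = 4.17345 m².
Resultant F = γ·h_c·A = 7.91667 × 0.691793 × 4.17345 = 22.8567 kN.
I_c = (π/8 − 8/(9π))·r⁴ = 0.109757 × 1.63⁴ = 0.774788 m⁴.
Centre of pressure: y_p = y_c + I_c/(y_c·A) = 0.691793 + 0.774788/(0.691793 × 4.17345) = 0.691793 + 0.268356 = 0.960149 m along the plane.
The resultant acts 0.691793 + 0.268356 = 0.960149 m (along the plate) below the hinge at the top edge, so the moment about the hinge is M = F × 0.960149 = 22.8567 × 0.960149 = 21.9458 kN·m.

M ≈ 21.95 kN·m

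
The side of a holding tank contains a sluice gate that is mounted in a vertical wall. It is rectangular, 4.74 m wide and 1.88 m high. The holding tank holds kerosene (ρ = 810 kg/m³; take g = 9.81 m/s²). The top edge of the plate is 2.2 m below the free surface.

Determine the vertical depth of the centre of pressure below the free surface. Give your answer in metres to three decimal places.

γ = ρg = 810 × 9.81 / 1000 = 7.9461 kN/m³.
The centroid lies 1.88/2 = 0.94 m below the top edge, so the centroid depth is h_c = 2.2 + 0.94 = 3.14 m.
A = 4.74 × 1.88 = 8.9112 m².
Resultant F = γ·h_c·A = 7.9461 × 3.14 × 8.9112 = 222.341 kN.
I_c = b·h³/12 = 4.74 × 1.88³/12 = 2.62465 m⁴.
Centre of pressure: y_p = y_c + I_c/(y_c·A) = 3.14 + 2.62465/(3.14 × 8.9112) = 3.14 + 0.0938006 = 3.2338 m along the plane.

h_p = 3.234 m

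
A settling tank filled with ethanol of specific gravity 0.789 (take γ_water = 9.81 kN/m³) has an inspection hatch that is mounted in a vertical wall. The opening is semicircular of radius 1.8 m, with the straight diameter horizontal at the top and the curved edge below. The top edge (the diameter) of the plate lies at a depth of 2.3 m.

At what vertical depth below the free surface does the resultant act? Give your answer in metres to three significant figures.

h_p = 3.14 m

γ = 0.789 × 9.81 = 7.74009 kN/m³.
The centroid of a semicircle lies 4r/(3π) = 0.763944 m from the diameter, here below the top edge, so the centroid depth is h_c = 2.3 + 0.763944 = 3.06394 m.
A = πr²/2 = π × 1.8²/2 = 5.08938 m².
Resultant F = γ·h_c·A = 7.74009 × 3.06394 × 5.08938 = 120.696 kN.
I_c = (π/8 − 8/(9π))·r⁴ = 0.109757 × 1.8⁴ = 1.15219 m⁴.
Centre of pressure: y_p = y_c + I_c/(y_c·A) = 3.06394 + 1.15219/(3.06394 × 5.08938) = 3.06394 + 0.0738889 = 3.13783 m along the plane.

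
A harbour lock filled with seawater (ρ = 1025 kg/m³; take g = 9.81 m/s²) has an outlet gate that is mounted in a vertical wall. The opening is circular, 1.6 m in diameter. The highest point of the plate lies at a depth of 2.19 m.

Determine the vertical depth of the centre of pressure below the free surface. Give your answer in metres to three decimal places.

γ = ρg = 1025 × 9.81 / 1000 = 10.05525 kN/m³.
The centroid is at the centre, 0.8 m below the top of the plate, so the centroid depth is h_c = 2.19 + 0.8 = 2.99 m.
A = π(0.8)² = 2.01062 m².
Resultant F = γ·h_c·A = 10.05525 × 2.99 × 2.01062 = 60.4497 kN.
I_c = πr⁴/4 = π × 0.8⁴/4 = 0.321699 m⁴.
Centre of pressure: y_p = y_c + I_c/(y_c·A) = 2.99 + 0.321699/(2.99 × 2.01062) = 2.99 + 0.0535117 = 3.04351 m along the plane.

h_p = 3.044 m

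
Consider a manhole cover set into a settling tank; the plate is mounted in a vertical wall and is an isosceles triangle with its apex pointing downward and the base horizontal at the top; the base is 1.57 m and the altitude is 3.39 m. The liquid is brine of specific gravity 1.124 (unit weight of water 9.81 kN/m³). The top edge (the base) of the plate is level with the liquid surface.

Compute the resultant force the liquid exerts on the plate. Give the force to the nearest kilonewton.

F ≈ 33 kN

γ = 1.124 × 9.81 = 11.02644 kN/m³.
With the apex down, the centroid sits h/3 = 3.39/3 = 1.13 m below the base (the top edge), so the centroid depth is h_c = 1.13 m.
A = ½ × 1.57 × 3.39 = 2.66115 m².
Resultant F = γ·h_c·A = 11.02644 × 1.13 × 2.66115 = 33.1576 kN.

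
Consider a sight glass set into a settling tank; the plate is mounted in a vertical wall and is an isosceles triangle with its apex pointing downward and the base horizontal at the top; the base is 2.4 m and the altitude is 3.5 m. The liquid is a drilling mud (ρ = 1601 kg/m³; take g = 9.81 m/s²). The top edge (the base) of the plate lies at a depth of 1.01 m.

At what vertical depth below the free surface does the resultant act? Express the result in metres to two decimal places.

γ = ρg = 1601 × 9.81 / 1000 = 15.70581 kN/m³.
With the apex down, the centroid sits h/3 = 3.5/3 = 1.16667 m below the base (the top edge), so the centroid depth is h_c = 1.01 + 1.16667 = 2.17667 m.
A = ½ × 2.4 × 3.5 = 4.2 m².
Resultant F = γ·h_c·A = 15.70581 × 2.17667 × 4.2 = 143.583 kN.
I_c = b·h³/36 = 2.4 × 3.5³/36 = 2.85833 m⁴.
Centre of pressure: y_p = y_c + I_c/(y_c·A) = 2.17667 + 2.85833/(2.17667 × 4.2) = 2.17667 + 0.312659 = 2.48933 m along the plane.

h_p = 2.49 m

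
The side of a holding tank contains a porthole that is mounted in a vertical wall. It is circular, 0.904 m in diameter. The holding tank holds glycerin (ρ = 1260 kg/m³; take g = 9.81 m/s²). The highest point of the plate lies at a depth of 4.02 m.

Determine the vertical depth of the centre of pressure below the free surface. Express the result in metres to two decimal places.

h_p = 4.48 m

γ = ρg = 1260 × 9.81 / 1000 = 12.3606 kN/m³.
The centroid is at the centre, 0.452 m below the top of the plate, so the centroid depth is h_c = 4.02 + 0.452 = 4.472 m.
A = π(0.452)² = 0.64184 m².
Resultant F = γ·h_c·A = 12.3606 × 4.472 × 0.64184 = 35.4787 kN.
I_c = πr⁴/4 = π × 0.452⁴/4 = 0.0327826 m⁴.
Centre of pressure: y_p = y_c + I_c/(y_c·A) = 4.472 + 0.0327826/(4.472 × 0.64184) = 4.472 + 0.0114213 = 4.48342 m along the plane.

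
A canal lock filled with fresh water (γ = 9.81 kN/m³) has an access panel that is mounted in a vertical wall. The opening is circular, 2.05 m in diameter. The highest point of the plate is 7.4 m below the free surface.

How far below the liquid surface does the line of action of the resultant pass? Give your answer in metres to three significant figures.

h_p = 8.46 m

γ = 9.81 kN/m³.
The centroid is at the centre, 1.025 m below the top of the plate, so the centroid depth is h_c = 7.4 + 1.025 = 8.425 m.
A = π(1.025)² = 3.30064 m².
Resultant F = γ·h_c·A = 9.81 × 8.425 × 3.30064 = 272.795 kN.
I_c = πr⁴/4 = π × 1.025⁴/4 = 0.866933 m⁴.
Centre of pressure: y_p = y_c + I_c/(y_c·A) = 8.425 + 0.866933/(8.425 × 3.30064) = 8.425 + 0.0311758 = 8.45618 m along the plane.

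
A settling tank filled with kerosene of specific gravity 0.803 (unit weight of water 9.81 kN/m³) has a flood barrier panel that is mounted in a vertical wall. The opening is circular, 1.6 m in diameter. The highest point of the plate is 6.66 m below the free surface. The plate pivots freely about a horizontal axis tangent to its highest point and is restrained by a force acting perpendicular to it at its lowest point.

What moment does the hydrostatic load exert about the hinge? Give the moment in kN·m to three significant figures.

M ≈ 97.1 kN·m

γ = 0.803 × 9.81 = 7.87743 kN/m³.
The centroid is at the centre, 0.8 m below the top of the plate, so the centroid depth is h_c = 6.66 + 0.8 = 7.46 m.
A = π(0.8)² = 2.01062 m².
Resultant F = γ·h_c·A = 7.87743 × 7.46 × 2.01062 = 118.155 kN.
I_c = πr⁴/4 = π × 0.8⁴/4 = 0.321699 m⁴.
Centre of pressure: y_p = y_c + I_c/(y_c·A) = 7.46 + 0.321699/(7.46 × 2.01062) = 7.46 + 0.0214477 = 7.48145 m along the plane.
The resultant acts 0.8 + 0.0214477 = 0.821448 m (along the plate) below the hinge at the top edge, so the moment about the hinge is M = F × 0.821448 = 118.155 × 0.821448 = 97.0582 kN·m.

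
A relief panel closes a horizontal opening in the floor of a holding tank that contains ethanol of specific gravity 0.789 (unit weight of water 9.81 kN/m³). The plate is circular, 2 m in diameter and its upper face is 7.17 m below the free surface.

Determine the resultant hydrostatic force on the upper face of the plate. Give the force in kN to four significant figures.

F ≈ 174.3 kN

γ = 0.789 × 9.81 = 7.74009 kN/m³.
The plate is horizontal, so pressure is uniform at p = γ·h = 7.74009 × 7.17 = 55.4964 kN/m².
A = π(1)² = 3.14159 m².
F = p·A = 55.4964 × 3.14159 = 174.347 kN.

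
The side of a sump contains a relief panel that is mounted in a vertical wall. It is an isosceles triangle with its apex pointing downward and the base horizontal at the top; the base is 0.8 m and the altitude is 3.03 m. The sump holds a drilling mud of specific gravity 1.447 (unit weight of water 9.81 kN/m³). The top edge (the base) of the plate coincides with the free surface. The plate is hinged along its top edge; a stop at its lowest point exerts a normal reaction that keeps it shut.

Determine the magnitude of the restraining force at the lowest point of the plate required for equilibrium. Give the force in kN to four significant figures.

γ = 1.447 × 9.81 = 14.19507 kN/m³.
With the apex down, the centroid sits h/3 = 3.03/3 = 1.01 m below the base (the top edge), so the centroid depth is h_c = 1.01 m.
A = ½ × 0.8 × 3.03 = 1.212 m².
Resultant F = γ·h_c·A = 14.19507 × 1.01 × 1.212 = 17.3765 kN.
I_c = b·h³/36 = 0.8 × 3.03³/36 = 0.618181 m⁴.
Centre of pressure: y_p = y_c + I_c/(y_c·A) = 1.01 + 0.618181/(1.01 × 1.212) = 1.01 + 0.505 = 1.515 m along the plane.
The resultant acts 1.01 + 0.505 = 1.515 m (along the plate) below the hinge at the top edge, so the moment about the hinge is M = F × 1.515 = 17.3765 × 1.515 = 26.3254 kN·m.
A normal force at the bottom, 3.03 m from the hinge, must supply this moment: P = 26.3254/3.03 = 8.68825 kN.

P ≈ 8.688 kN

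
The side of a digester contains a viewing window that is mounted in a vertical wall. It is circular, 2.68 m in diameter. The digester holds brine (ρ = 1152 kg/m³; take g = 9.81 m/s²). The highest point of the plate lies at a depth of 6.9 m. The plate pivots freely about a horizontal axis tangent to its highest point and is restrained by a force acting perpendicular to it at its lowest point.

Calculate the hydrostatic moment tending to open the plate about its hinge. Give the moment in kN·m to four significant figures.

M ≈ 732.5 kN·m

γ = ρg = 1152 × 9.81 / 1000 = 11.30112 kN/m³.
The centroid is at the centre, 1.34 m below the top of the plate, so the centroid depth is h_c = 6.9 + 1.34 = 8.24 m.
A = π(1.34)² = 5.64104 m².
Resultant F = γ·h_c·A = 11.30112 × 8.24 × 5.64104 = 525.301 kN.
I_c = πr⁴/4 = π × 1.34⁴/4 = 2.53226 m⁴.
Centre of pressure: y_p = y_c + I_c/(y_c·A) = 8.24 + 2.53226/(8.24 × 5.64104) = 8.24 + 0.0544781 = 8.29448 m along the plane.
The resultant acts 1.34 + 0.0544781 = 1.39448 m (along the plate) below the hinge at the top edge, so the moment about the hinge is M = F × 1.39448 = 525.301 × 1.39448 = 732.522 kN·m.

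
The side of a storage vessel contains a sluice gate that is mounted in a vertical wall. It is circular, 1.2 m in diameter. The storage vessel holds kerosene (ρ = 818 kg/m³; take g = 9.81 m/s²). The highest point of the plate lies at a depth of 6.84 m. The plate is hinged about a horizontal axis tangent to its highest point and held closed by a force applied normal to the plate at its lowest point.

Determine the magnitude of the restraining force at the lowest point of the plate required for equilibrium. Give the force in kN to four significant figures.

γ = ρg = 818 × 9.81 / 1000 = 8.02458 kN/m³.
The centroid is at the centre, 0.6 m below the top of the plate, so the centroid depth is h_c = 6.84 + 0.6 = 7.44 m.
A = π(0.6)² = 1.13097 m².
Resultant F = γ·h_c·A = 8.02458 × 7.44 × 1.13097 = 67.5222 kN.
I_c = πr⁴/4 = π × 0.6⁴/4 = 0.101788 m⁴.
Centre of pressure: y_p = y_c + I_c/(y_c·A) = 7.44 + 0.101788/(7.44 × 1.13097) = 7.44 + 0.0120969 = 7.4521 m along the plane.
The resultant acts 0.6 + 0.0120969 = 0.612097 m (along the plate) below the hinge at the top edge, so the moment about the hinge is M = F × 0.612097 = 67.5222 × 0.612097 = 41.3301 kN·m.
A normal force at the bottom, 1.2 m from the hinge, must supply this moment: P = 41.3301/1.2 = 34.4418 kN.

P ≈ 34.44 kN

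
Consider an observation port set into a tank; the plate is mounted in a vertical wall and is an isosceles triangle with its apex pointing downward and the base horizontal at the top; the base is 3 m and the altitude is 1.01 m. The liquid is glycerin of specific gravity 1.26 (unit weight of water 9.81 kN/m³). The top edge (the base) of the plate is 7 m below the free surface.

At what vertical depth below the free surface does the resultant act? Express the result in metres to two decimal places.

γ = 1.26 × 9.81 = 12.3606 kN/m³.
With the apex down, the centroid sits h/3 = 1.01/3 = 0.336667 m below the base (the top edge), so the centroid depth is h_c = 7 + 0.336667 = 7.33667 m.
A = ½ × 3 × 1.01 = 1.515 m².
Resultant F = γ·h_c·A = 12.3606 × 7.33667 × 1.515 = 137.389 kN.
I_c = b·h³/36 = 3 × 1.01³/36 = 0.0858584 m⁴.
Centre of pressure: y_p = y_c + I_c/(y_c·A) = 7.33667 + 0.0858584/(7.33667 × 1.515) = 7.33667 + 0.00772451 = 7.34439 m along the plane.

h_p = 7.34 m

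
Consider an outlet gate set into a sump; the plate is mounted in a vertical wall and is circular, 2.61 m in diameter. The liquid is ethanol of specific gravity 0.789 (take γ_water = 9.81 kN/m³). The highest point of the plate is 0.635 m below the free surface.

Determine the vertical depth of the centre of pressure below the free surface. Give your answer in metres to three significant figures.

γ = 0.789 × 9.81 = 7.74009 kN/m³.
The centroid is at the centre, 1.305 m below the top of the plate, so the centroid depth is h_c = 0.635 + 1.305 = 1.94 m.
A = π(1.305)² = 5.35021 m².
Resultant F = γ·h_c·A = 7.74009 × 1.94 × 5.35021 = 80.3375 kN.
I_c = πr⁴/4 = π × 1.305⁴/4 = 2.27789 m⁴.
Centre of pressure: y_p = y_c + I_c/(y_c·A) = 1.94 + 2.27789/(1.94 × 5.35021) = 1.94 + 0.219462 = 2.15946 m along the plane.

h_p = 2.16 m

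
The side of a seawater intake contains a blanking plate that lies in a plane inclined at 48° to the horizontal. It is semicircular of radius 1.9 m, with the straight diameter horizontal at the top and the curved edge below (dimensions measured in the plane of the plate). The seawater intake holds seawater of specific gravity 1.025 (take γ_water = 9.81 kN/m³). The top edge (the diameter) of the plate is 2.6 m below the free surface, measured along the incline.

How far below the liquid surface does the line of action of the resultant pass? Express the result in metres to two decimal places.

h_p = 2.59 m

γ = 1.025 × 9.81 = 10.05525 kN/m³.
Let θ = 48° be the plate's angle to the horizontal; measure y along the incline from where the plane meets the free surface. Vertical depth h = y·sinθ with sinθ = 0.743145.
The centroid of a semicircle lies 4r/(3π) = 0.806385 m from the diameter, here below the top edge, so y_c = 2.6 + 0.806385 = 3.40639 m and h_c = 3.40639 × 0.743145 = 2.53144 m.
A = πr²/2 = π × 1.9²/2 = 5.67057 m².
Resultant F = γ·h_c·A = 10.05525 × 2.53144 × 5.67057 = 144.34 kN.
I_c = (π/8 − 8/(9π))·r⁴ = 0.109757 × 1.9⁴ = 1.43036 m⁴.
Centre of pressure: y_p = y_c + I_c/(y_c·A) = 3.40639 + 1.43036/(3.40639 × 5.67057) = 3.40639 + 0.0740499 = 3.48044 m along the plane.
Vertically, h_p = y_p·sinθ = 3.48044 × 0.743145 = 2.58647 m.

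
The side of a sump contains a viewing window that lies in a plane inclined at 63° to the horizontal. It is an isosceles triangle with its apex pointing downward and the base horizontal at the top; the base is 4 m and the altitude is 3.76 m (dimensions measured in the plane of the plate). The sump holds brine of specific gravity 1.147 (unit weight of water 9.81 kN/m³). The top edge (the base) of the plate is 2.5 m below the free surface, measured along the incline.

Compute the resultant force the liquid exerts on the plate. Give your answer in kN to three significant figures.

F ≈ 283 kN

γ = 1.147 × 9.81 = 11.25207 kN/m³.
Let θ = 63° be the plate's angle to the horizontal; measure y along the incline from where the plane meets the free surface. Vertical depth h = y·sinθ with sinθ = 0.891007.
With the apex down, the centroid sits h/3 = 3.76/3 = 1.25333 m below the base (the top edge), so y_c = 2.5 + 1.25333 = 3.75333 m and h_c = 3.75333 × 0.891007 = 3.34424 m.
A = ½ × 4 × 3.76 = 7.52 m².
Resultant F = γ·h_c·A = 11.25207 × 3.34424 × 7.52 = 282.975 kN.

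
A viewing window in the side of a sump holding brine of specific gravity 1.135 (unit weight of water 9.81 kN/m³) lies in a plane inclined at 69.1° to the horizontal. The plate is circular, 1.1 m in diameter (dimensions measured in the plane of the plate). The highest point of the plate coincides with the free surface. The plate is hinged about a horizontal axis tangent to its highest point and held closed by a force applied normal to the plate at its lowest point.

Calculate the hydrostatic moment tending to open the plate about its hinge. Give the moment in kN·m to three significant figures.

M ≈ 3.74 kN·m

γ = 1.135 × 9.81 = 11.13435 kN/m³.
Let θ = 69.1° be the plate's angle to the horizontal; measure y along the incline from where the plane meets the free surface. Vertical depth h = y·sinθ with sinθ = 0.934204.
The centroid is at the centre, 0.55 m below the top of the plate, so y_c = 0.55 m and h_c = 0.55 × 0.934204 = 0.513812 m.
A = π(0.55)² = 0.950332 m².
Resultant F = γ·h_c·A = 11.13435 × 0.513812 × 0.950332 = 5.43681 kN.
I_c = πr⁴/4 = π × 0.55⁴/4 = 0.0718688 m⁴.
Centre of pressure: y_p = y_c + I_c/(y_c·A) = 0.55 + 0.0718688/(0.55 × 0.950332) = 0.55 + 0.1375 = 0.6875 m along the plane.
The resultant acts 0.55 + 0.1375 = 0.6875 m (along the plate) below the hinge at the top edge, so the moment about the hinge is M = F × 0.6875 = 5.43681 × 0.6875 = 3.73781 kN·m.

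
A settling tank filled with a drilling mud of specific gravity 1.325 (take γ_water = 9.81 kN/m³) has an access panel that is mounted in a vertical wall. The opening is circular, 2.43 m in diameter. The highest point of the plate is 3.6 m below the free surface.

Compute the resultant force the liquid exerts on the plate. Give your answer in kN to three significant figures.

F ≈ 290 kN

γ = 1.325 × 9.81 = 12.99825 kN/m³.
The centroid is at the centre, 1.215 m below the top of the plate, so the centroid depth is h_c = 3.6 + 1.215 = 4.815 m.
A = π(1.215)² = 4.6377 m².
Resultant F = γ·h_c·A = 12.99825 × 4.815 × 4.6377 = 290.258 kN.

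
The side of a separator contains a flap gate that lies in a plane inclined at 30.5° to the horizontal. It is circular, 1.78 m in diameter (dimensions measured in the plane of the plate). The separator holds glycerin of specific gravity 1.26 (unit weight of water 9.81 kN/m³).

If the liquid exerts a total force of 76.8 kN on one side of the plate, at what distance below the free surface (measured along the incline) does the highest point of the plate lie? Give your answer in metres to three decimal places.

y_top ≈ 4.030 m

γ = 1.26 × 9.81 = 12.3606 kN/m³.
A = π(0.89)² = 2.48846 m².
From F = γ·h_c·A, the centroid depth is h_c = 76.8/(12.3606 × 2.48846) = 2.49684 m.
Let θ = 30.5° be the plate's angle to the horizontal; measure y along the incline from where the plane meets the free surface. Vertical depth h = y·sinθ with sinθ = 0.507538.
Along the incline, y_c = h_c/sinθ = 2.49684/0.507538 = 4.91951 m.
The centroid is at the centre, 0.89 m below the top of the plate, so the highest point sits at y_top = 4.91951 − 0.89 = 4.02951 m along the incline.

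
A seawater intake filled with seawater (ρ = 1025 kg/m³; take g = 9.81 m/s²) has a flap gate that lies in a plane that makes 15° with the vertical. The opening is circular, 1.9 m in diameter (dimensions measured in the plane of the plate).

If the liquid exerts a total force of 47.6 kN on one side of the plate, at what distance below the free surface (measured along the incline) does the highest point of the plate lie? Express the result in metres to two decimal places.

γ = ρg = 1025 × 9.81 / 1000 = 10.05525 kN/m³.
A = π(0.95)² = 2.83529 m².
From F = γ·h_c·A, the centroid depth is h_c = 47.6/(10.05525 × 2.83529) = 1.66962 m.
The plate makes 15° with the vertical, i.e. θ = 90° − 15° = 75° to the horizontal. Measuring y along the incline from the free-surface line, vertical depth h = y·sinθ with sinθ = 0.965926.
Along the incline, y_c = h_c/sinθ = 1.66962/0.965926 = 1.72852 m.
The centroid is at the centre, 0.95 m below the top of the plate, so the highest point sits at y_top = 1.72852 − 0.95 = 0.77852 m along the incline.

y_top ≈ 0.78 m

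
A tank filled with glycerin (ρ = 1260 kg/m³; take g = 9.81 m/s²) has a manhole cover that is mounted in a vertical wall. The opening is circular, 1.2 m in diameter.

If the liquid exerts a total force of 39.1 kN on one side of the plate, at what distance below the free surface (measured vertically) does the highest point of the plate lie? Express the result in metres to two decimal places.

γ = ρg = 1260 × 9.81 / 1000 = 12.3606 kN/m³.
A = π(0.6)² = 1.13097 m².
From F = γ·h_c·A, the centroid depth is h_c = 39.1/(12.3606 × 1.13097) = 2.79696 m.
The centroid is at the centre, 0.6 m below the top of the plate, so the highest point sits at h_top = 2.79696 − 0.6 = 2.19696 m below the surface.

d_top ≈ 2.20 m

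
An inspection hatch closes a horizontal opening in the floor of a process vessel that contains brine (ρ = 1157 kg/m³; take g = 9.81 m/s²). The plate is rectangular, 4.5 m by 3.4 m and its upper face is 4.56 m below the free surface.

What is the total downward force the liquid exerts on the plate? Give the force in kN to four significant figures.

F ≈ 791.9 kN

γ = ρg = 1157 × 9.81 / 1000 = 11.35017 kN/m³.
The plate is horizontal, so pressure is uniform at p = γ·h = 11.35017 × 4.56 = 51.7568 kN/m².
A = 4.5 × 3.4 = 15.3 m².
F = p·A = 51.7568 × 15.3 = 791.879 kN.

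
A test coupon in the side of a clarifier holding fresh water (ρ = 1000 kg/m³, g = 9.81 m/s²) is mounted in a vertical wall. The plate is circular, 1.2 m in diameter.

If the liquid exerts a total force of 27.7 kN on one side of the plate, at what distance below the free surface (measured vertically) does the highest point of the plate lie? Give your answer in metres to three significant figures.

γ = ρg = 1000 × 9.81 = 9810 N/m³ = 9.81 kN/m³.
A = π(0.6)² = 1.13097 m².
From F = γ·h_c·A, the centroid depth is h_c = 27.7/(9.81 × 1.13097) = 2.49666 m.
The centroid is at the centre, 0.6 m below the top of the plate, so the highest point sits at h_top = 2.49666 − 0.6 = 1.89666 m below the surface.

d_top ≈ 1.90 m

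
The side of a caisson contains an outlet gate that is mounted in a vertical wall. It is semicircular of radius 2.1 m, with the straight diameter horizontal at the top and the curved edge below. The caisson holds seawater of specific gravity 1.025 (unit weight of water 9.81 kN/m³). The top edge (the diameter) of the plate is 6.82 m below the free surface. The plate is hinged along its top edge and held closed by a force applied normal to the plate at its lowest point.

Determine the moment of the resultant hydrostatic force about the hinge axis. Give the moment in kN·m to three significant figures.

γ = 1.025 × 9.81 = 10.05525 kN/m³.
The centroid of a semicircle lies 4r/(3π) = 0.891268 m from the diameter, here below the top edge, so the centroid depth is h_c = 6.82 + 0.891268 = 7.71127 m.
A = πr²/2 = π × 2.1²/2 = 6.92721 m².
Resultant F = γ·h_c·A = 10.05525 × 7.71127 × 6.92721 = 537.127 kN.
I_c = (π/8 − 8/(9π))·r⁴ = 0.109757 × 2.1⁴ = 2.13457 m⁴.
Centre of pressure: y_p = y_c + I_c/(y_c·A) = 7.71127 + 2.13457/(7.71127 × 6.92721) = 7.71127 + 0.0399601 = 7.75123 m along the plane.
The resultant acts 0.891268 + 0.0399601 = 0.931228 m (along the plate) below the hinge at the top edge, so the moment about the hinge is M = F × 0.931228 = 537.127 × 0.931228 = 500.188 kN·m.

M ≈ 500 kN·m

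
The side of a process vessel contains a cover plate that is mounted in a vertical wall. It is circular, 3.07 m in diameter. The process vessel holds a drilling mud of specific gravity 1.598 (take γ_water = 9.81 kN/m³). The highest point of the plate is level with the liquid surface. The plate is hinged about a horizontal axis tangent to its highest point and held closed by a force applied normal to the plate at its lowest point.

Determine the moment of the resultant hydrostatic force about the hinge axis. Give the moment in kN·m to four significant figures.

M ≈ 341.8 kN·m

γ = 1.598 × 9.81 = 15.67638 kN/m³.
The centroid is at the centre, 1.535 m below the top of the plate, so the centroid depth is h_c = 1.535 m.
A = π(1.535)² = 7.4023 m².
Resultant F = γ·h_c·A = 15.67638 × 1.535 × 7.4023 = 178.123 kN.
I_c = πr⁴/4 = π × 1.535⁴/4 = 4.36037 m⁴.
Centre of pressure: y_p = y_c + I_c/(y_c·A) = 1.535 + 4.36037/(1.535 × 7.4023) = 1.535 + 0.38375 = 1.91875 m along the plane.
The resultant acts 1.535 + 0.38375 = 1.91875 m (along the plate) below the hinge at the top edge, so the moment about the hinge is M = F × 1.91875 = 178.123 × 1.91875 = 341.774 kN·m.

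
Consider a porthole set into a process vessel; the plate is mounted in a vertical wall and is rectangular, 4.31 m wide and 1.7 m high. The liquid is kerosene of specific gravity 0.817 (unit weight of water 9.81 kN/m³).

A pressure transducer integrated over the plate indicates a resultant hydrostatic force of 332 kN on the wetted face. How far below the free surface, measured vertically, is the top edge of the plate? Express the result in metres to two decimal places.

d_top ≈ 4.80 m

γ = 0.817 × 9.81 = 8.01477 kN/m³.
A = 4.31 × 1.7 = 7.327 m².
From F = γ·h_c·A, the centroid depth is h_c = 332/(8.01477 × 7.327) = 5.65354 m.
The centroid lies 1.7/2 = 0.85 m below the top edge, so the top edge sits at h_top = 5.65354 − 0.85 = 4.80354 m below the surface.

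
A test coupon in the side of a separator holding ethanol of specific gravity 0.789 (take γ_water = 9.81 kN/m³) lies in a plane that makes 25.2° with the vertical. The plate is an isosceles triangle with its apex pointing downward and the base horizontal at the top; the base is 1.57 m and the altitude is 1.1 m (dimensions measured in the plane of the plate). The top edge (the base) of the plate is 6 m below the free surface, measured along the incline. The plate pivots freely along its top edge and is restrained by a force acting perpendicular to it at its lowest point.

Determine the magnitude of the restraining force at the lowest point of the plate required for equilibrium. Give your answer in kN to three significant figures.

P ≈ 13.2 kN

γ = 0.789 × 9.81 = 7.74009 kN/m³.
The plate makes 25.2° with the vertical, i.e. θ = 90° − 25.2° = 64.8° to the horizontal. Measuring y along the incline from the free-surface line, vertical depth h = y·sinθ with sinθ = 0.904827.
With the apex down, the centroid sits h/3 = 1.1/3 = 0.366667 m below the base (the top edge), so y_c = 6 + 0.366667 = 6.36667 m and h_c = 6.36667 × 0.904827 = 5.76073 m.
A = ½ × 1.57 × 1.1 = 0.8635 m².
Resultant F = γ·h_c·A = 7.74009 × 5.76073 × 0.8635 = 38.5022 kN.
I_c = b·h³/36 = 1.57 × 1.1³/36 = 0.0580464 m⁴.
Centre of pressure: y_p = y_c + I_c/(y_c·A) = 6.36667 + 0.0580464/(6.36667 × 0.8635) = 6.36667 + 0.0105585 = 6.37723 m along the plane.
The resultant acts 0.366667 + 0.0105585 = 0.377226 m (along the plate) below the hinge at the top edge, so the moment about the hinge is M = F × 0.377226 = 38.5022 × 0.377226 = 14.524 kN·m.
A normal force at the bottom, 1.1 m from the hinge, must supply this moment: P = 14.524/1.1 = 13.2036 kN.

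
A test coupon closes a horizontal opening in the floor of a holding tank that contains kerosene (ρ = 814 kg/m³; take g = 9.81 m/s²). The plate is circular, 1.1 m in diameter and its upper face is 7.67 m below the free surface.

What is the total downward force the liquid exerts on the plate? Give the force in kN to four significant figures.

F ≈ 58.21 kN

γ = ρg = 814 × 9.81 / 1000 = 7.98534 kN/m³.
The plate is horizontal, so pressure is uniform at p = γ·h = 7.98534 × 7.67 = 61.2476 kN/m².
A = π(0.55)² = 0.950332 m².
F = p·A = 61.2476 × 0.950332 = 58.2056 kN.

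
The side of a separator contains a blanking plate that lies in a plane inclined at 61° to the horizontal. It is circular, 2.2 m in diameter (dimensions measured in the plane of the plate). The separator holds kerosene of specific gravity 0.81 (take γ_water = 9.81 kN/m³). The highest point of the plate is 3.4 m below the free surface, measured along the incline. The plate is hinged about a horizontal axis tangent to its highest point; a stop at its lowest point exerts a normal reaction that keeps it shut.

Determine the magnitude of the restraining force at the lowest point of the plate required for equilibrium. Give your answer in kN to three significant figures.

P ≈ 63.1 kN

γ = 0.81 × 9.81 = 7.9461 kN/m³.
Let θ = 61° be the plate's angle to the horizontal; measure y along the incline from where the plane meets the free surface. Vertical depth h = y·sinθ with sinθ = 0.874620.
The centroid is at the centre, 1.1 m below the top of the plate, so y_c = 3.4 + 1.1 = 4.5 m and h_c = 4.5 × 0.874620 = 3.93579 m.
A = π(1.1)² = 3.80133 m².
Resultant F = γ·h_c·A = 7.9461 × 3.93579 × 3.80133 = 118.883 kN.
I_c = πr⁴/4 = π × 1.1⁴/4 = 1.1499 m⁴.
Centre of pressure: y_p = y_c + I_c/(y_c·A) = 4.5 + 1.1499/(4.5 × 3.80133) = 4.5 + 0.0672221 = 4.56722 m along the plane.
The resultant acts 1.1 + 0.0672221 = 1.16722 m (along the plate) below the hinge at the top edge, so the moment about the hinge is M = F × 1.16722 = 118.883 × 1.16722 = 138.763 kN·m.
A normal force at the bottom, 2.2 m from the hinge, must supply this moment: P = 138.763/2.2 = 63.0741 kN.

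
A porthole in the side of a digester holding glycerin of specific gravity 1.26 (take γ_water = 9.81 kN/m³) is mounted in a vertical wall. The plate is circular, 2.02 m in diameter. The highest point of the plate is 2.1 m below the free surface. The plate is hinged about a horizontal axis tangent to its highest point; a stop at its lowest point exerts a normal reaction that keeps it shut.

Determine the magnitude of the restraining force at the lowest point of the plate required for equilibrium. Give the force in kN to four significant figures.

γ = 1.26 × 9.81 = 12.3606 kN/m³.
The centroid is at the centre, 1.01 m below the top of the plate, so the centroid depth is h_c = 2.1 + 1.01 = 3.11 m.
A = π(1.01)² = 3.20474 m².
Resultant F = γ·h_c·A = 12.3606 × 3.11 × 3.20474 = 123.195 kN.
I_c = πr⁴/4 = π × 1.01⁴/4 = 0.817288 m⁴.
Centre of pressure: y_p = y_c + I_c/(y_c·A) = 3.11 + 0.817288/(3.11 × 3.20474) = 3.11 + 0.0820015 = 3.192 m along the plane.
The resultant acts 1.01 + 0.0820015 = 1.092 m (along the plate) below the hinge at the top edge, so the moment about the hinge is M = F × 1.092 = 123.195 × 1.092 = 134.529 kN·m.
A normal force at the bottom, 2.02 m from the hinge, must supply this moment: P = 134.529/2.02 = 66.5985 kN.

P ≈ 66.60 kN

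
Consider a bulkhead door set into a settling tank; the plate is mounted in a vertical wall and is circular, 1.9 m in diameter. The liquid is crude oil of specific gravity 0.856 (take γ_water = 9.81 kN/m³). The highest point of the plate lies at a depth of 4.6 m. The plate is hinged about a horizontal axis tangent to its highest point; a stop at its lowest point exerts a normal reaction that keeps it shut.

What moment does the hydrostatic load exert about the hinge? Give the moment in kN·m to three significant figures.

M ≈ 131 kN·m

γ = 0.856 × 9.81 = 8.39736 kN/m³.
The centroid is at the centre, 0.95 m below the top of the plate, so the centroid depth is h_c = 4.6 + 0.95 = 5.55 m.
A = π(0.95)² = 2.83529 m².
Resultant F = γ·h_c·A = 8.39736 × 5.55 × 2.83529 = 132.14 kN.
I_c = πr⁴/4 = π × 0.95⁴/4 = 0.639712 m⁴.
Centre of pressure: y_p = y_c + I_c/(y_c·A) = 5.55 + 0.639712/(5.55 × 2.83529) = 5.55 + 0.0406531 = 5.59065 m along the plane.
The resultant acts 0.95 + 0.0406531 = 0.990653 m (along the plate) below the hinge at the top edge, so the moment about the hinge is M = F × 0.990653 = 132.14 × 0.990653 = 130.905 kN·m.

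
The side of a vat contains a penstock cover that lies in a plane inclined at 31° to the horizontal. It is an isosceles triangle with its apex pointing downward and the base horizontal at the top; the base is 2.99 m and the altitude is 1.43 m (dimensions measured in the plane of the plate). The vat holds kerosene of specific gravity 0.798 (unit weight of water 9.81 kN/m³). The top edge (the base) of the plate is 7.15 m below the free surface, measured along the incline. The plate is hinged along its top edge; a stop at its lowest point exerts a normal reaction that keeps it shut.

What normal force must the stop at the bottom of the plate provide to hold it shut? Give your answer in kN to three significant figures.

P ≈ 22.6 kN

γ = 0.798 × 9.81 = 7.82838 kN/m³.
Let θ = 31° be the plate's angle to the horizontal; measure y along the incline from where the plane meets the free surface. Vertical depth h = y·sinθ with sinθ = 0.515038.
With the apex down, the centroid sits h/3 = 1.43/3 = 0.476667 m below the base (the top edge), so y_c = 7.15 + 0.476667 = 7.62667 m and h_c = 7.62667 × 0.515038 = 3.92802 m.
A = ½ × 2.99 × 1.43 = 2.13785 m².
Resultant F = γ·h_c·A = 7.82838 × 3.92802 × 2.13785 = 65.739 kN.
I_c = b·h³/36 = 2.99 × 1.43³/36 = 0.242872 m⁴.
Centre of pressure: y_p = y_c + I_c/(y_c·A) = 7.62667 + 0.242872/(7.62667 × 2.13785) = 7.62667 + 0.0148958 = 7.64157 m along the plane.
The resultant acts 0.476667 + 0.0148958 = 0.491563 m (along the plate) below the hinge at the top edge, so the moment about the hinge is M = F × 0.491563 = 65.739 × 0.491563 = 32.3149 kN·m.
A normal force at the bottom, 1.43 m from the hinge, must supply this moment: P = 32.3149/1.43 = 22.5978 kN.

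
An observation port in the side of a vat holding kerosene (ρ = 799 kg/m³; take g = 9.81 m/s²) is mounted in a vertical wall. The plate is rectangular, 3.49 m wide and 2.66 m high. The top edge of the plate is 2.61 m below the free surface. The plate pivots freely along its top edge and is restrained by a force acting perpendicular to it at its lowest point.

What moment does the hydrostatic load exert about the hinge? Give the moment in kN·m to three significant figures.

γ = ρg = 799 × 9.81 / 1000 = 7.83819 kN/m³.
The centroid lies 2.66/2 = 1.33 m below the top edge, so the centroid depth is h_c = 2.61 + 1.33 = 3.94 m.
A = 3.49 × 2.66 = 9.2834 m².
Resultant F = γ·h_c·A = 7.83819 × 3.94 × 9.2834 = 286.694 kN.
I_c = b·h³/12 = 3.49 × 2.66³/12 = 5.4738 m⁴.
Centre of pressure: y_p = y_c + I_c/(y_c·A) = 3.94 + 5.4738/(3.94 × 9.2834) = 3.94 + 0.149653 = 4.08965 m along the plane.
The resultant acts 1.33 + 0.149653 = 1.47965 m (along the plate) below the hinge at the top edge, so the moment about the hinge is M = F × 1.47965 = 286.694 × 1.47965 = 424.207 kN·m.

M ≈ 424 kN·m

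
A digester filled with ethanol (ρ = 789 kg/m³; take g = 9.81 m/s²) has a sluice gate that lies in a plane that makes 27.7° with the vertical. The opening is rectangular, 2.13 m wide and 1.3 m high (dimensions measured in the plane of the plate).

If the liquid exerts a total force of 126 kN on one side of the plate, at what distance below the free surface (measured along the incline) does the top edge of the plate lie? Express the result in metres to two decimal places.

y_top ≈ 5.99 m

γ = ρg = 789 × 9.81 / 1000 = 7.74009 kN/m³.
A = 2.13 × 1.3 = 2.769 m².
From F = γ·h_c·A, the centroid depth is h_c = 126/(7.74009 × 2.769) = 5.87897 m.
The plate makes 27.7° with the vertical, i.e. θ = 90° − 27.7° = 62.3° to the horizontal. Measuring y along the incline from the free-surface line, vertical depth h = y·sinθ with sinθ = 0.885394.
Along the incline, y_c = h_c/sinθ = 5.87897/0.885394 = 6.63995 m.
The centroid lies 1.3/2 = 0.65 m below the top edge, so the top edge sits at y_top = 6.63995 − 0.65 = 5.98995 m along the incline.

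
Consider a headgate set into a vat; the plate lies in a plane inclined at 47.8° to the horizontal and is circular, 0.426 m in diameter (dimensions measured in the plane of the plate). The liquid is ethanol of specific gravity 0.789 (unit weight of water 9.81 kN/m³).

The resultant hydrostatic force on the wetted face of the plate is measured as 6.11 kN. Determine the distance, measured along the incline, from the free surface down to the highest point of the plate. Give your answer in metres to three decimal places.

y_top ≈ 7.263 m

γ = 0.789 × 9.81 = 7.74009 kN/m³.
A = π(0.213)² = 0.142531 m².
From F = γ·h_c·A, the centroid depth is h_c = 6.11/(7.74009 × 0.142531) = 5.53842 m.
Let θ = 47.8° be the plate's angle to the horizontal; measure y along the incline from where the plane meets the free surface. Vertical depth h = y·sinθ with sinθ = 0.740805.
Along the incline, y_c = h_c/sinθ = 5.53842/0.740805 = 7.47622 m.
The centroid is at the centre, 0.213 m below the top of the plate, so the highest point sits at y_top = 7.47622 − 0.213 = 7.26322 m along the incline.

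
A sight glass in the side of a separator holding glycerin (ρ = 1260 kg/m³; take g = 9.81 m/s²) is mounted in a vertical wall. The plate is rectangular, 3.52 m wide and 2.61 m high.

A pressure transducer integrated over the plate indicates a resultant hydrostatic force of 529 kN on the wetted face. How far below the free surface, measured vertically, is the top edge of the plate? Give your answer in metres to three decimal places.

γ = ρg = 1260 × 9.81 / 1000 = 12.3606 kN/m³.
A = 3.52 × 2.61 = 9.1872 m².
From F = γ·h_c·A, the centroid depth is h_c = 529/(12.3606 × 9.1872) = 4.65836 m.
The centroid lies 2.61/2 = 1.305 m below the top edge, so the top edge sits at h_top = 4.65836 − 1.305 = 3.35336 m below the surface.

d_top ≈ 3.353 m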